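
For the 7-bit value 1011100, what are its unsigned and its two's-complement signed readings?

Unsigned: 1011100 = 92.
Signed: MSB=1 → 92 − 128 = -36.

unsigned = 92, signed = -36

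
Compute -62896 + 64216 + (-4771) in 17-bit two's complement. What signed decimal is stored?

-3451

-62896 + 64216 = 1320 (00000010100101000)
1320 + (-4771) = -3451 (11111001010000101)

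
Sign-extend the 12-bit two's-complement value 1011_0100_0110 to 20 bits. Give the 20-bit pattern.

11111111101101000110

MSB of 101101000110 is 1; replicate it into the new high bits.
11111111|101101000110 → 11111111101101000110 (still -1210).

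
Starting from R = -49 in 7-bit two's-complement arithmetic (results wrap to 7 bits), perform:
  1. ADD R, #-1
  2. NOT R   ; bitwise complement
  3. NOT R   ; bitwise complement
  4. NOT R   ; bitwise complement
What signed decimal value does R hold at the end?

Start: R = -49 = 1001111.
R = -49 + (-1) = -50 = 1001110
R = NOT 1001110 = 0110001 = 49
R = NOT 0110001 = 1001110 = -50
R = NOT 1001110 = 0110001 = 49

49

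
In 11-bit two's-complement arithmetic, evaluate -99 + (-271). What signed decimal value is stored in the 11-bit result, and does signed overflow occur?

-370; no overflow

-99 → 11110011101
-271 → 11011110001
  11110011101
+ 11011110001
= 11010001110  (discard carry-out 1)
Result 11010001110: MSB = 1 → 1678 − 2048 = -370.
Both addends are negative and so is the stored result: no signed overflow.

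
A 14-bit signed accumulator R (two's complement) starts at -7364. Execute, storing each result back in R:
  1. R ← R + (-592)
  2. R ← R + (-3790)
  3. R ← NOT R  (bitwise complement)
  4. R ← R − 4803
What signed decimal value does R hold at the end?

6942

Start: R = -7364 = 10001100111100.
R = -7364 + (-592) = -7956 = 10000011101100
R = -7956 + (-3790) = -11746; wraps to 4638 = 01001000011110
R = NOT 01001000011110 = 10110111100001 = -4639
R = -4639 − 4803 = -9442; wraps to 6942 = 01101100011110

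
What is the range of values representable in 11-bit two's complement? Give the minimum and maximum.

Minimum: −2^10 = -1024.
Maximum: 2^10 − 1 = 1023.

min = -1024, max = 1023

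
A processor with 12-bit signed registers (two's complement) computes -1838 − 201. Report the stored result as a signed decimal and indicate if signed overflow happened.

-1838 → 100011010010
201 → 000011001001
Subtract via negate-and-add: invert 000011001001 + 1 = 111100110111 (i.e. -201).
  100011010010
+ 111100110111
= 100000001001  (discard carry-out 1)
Result 100000001001: MSB = 1 → 2057 − 4096 = -2039.
Both addends (after negating the subtrahend) are negative and so is the stored result: no signed overflow.

-2039; no overflow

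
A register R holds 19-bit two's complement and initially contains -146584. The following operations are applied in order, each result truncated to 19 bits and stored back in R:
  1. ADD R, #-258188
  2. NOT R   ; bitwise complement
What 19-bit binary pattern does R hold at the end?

1100010110100100011

Start: R = -146584 = 1011100001101101000.
R = -146584 + (-258188) = -404772; wraps to 119516 = 0011101001011011100
R = NOT 0011101001011011100 = 1100010110100100011 = -119517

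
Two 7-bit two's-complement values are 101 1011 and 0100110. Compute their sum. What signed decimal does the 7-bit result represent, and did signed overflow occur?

1; no overflow

101 1011 → 1011011 = -37 (signed)
0100110 = 38 (signed)
  1011011
+ 0100110
= 0000001  (discard carry-out 1)
Result 0000001: MSB = 0 → value 1.
Addends have opposite signs, so signed overflow cannot occur.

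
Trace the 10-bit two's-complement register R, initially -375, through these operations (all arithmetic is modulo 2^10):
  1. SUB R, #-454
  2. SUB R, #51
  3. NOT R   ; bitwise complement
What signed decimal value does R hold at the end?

Start: R = -375 = 1010001001.
R = -375 − (-454) = 79 = 0001001111
R = 79 − 51 = 28 = 0000011100
R = NOT 0000011100 = 1111100011 = -29

-29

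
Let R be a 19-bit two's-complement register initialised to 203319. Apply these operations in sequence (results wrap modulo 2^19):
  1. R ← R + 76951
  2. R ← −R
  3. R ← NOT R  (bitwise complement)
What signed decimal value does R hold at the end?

-244019

Start: R = 203319 = 0110001101000110111.
R = 203319 + 76951 = 280270; wraps to -244018 = 1000100011011001110
R = −(-244018) = 244018 = 0111011100100110010
R = NOT 0111011100100110010 = 1000100011011001101 = -244019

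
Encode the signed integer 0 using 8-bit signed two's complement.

00000000

0 is non-negative, so write it directly in 8 bits: 00000000.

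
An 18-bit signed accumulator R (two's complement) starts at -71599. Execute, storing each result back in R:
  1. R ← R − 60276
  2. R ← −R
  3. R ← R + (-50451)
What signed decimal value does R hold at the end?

81424

Start: R = -71599 = 101110100001010001.
R = -71599 − 60276 = -131875; wraps to 130269 = 011111110011011101
R = −(130269) = -130269 = 100000001100100011
R = -130269 + (-50451) = -180720; wraps to 81424 = 010011111000010000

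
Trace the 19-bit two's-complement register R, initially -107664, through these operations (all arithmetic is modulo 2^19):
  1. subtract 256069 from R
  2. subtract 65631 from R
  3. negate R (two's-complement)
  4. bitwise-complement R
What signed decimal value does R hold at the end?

94923

Start: R = -107664 = 1100101101101110000.
R = -107664 − 256069 = -363733; wraps to 160555 = 0100111001100101011
R = 160555 − 65631 = 94924 = 0010111001011001100
R = −(94924) = -94924 = 1101000110100110100
R = NOT 1101000110100110100 = 0010111001011001011 = 94923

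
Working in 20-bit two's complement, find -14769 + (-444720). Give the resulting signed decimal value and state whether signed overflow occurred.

-459489; no overflow

-14769 → 11111100011001001111
-444720 → 10010011011011010000
  11111100011001001111
+ 10010011011011010000
= 10001111110100011111  (discard carry-out 1)
Result 10001111110100011111: MSB = 1 → 589087 − 1048576 = -459489.
Both addends are negative and so is the stored result: no signed overflow.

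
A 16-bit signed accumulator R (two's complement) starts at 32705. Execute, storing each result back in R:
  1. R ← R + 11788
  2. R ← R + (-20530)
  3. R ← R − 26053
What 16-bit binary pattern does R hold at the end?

1111011111010110

Start: R = 32705 = 0111111111000001.
R = 32705 + 11788 = 44493; wraps to -21043 = 1010110111001101
R = -21043 + (-20530) = -41573; wraps to 23963 = 0101110110011011
R = 23963 − 26053 = -2090 = 1111011111010110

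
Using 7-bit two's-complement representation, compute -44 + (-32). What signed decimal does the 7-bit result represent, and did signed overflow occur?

-44 → 1010100
-32 → 1100000
  1010100
+ 1100000
= 0110100  (discard carry-out 1)
Result 0110100: MSB = 0 → value 52.
Both addends are negative but the stored result is non-negative: signed overflow. The true value -44 + (-32) = -76 lies outside [-64, 63].

52; overflow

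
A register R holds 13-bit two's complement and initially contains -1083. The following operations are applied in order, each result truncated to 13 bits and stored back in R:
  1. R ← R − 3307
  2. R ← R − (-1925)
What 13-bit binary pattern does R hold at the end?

1011001011111

Start: R = -1083 = 1101111000101.
R = -1083 − 3307 = -4390; wraps to 3802 = 0111011011010
R = 3802 − (-1925) = 5727; wraps to -2465 = 1011001011111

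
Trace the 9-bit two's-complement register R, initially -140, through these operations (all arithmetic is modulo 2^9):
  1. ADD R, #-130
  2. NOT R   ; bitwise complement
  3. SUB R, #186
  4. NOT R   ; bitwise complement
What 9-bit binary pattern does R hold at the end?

110101100

Start: R = -140 = 101110100.
R = -140 + (-130) = -270; wraps to 242 = 011110010
R = NOT 011110010 = 100001101 = -243
R = -243 − 186 = -429; wraps to 83 = 001010011
R = NOT 001010011 = 110101100 = -84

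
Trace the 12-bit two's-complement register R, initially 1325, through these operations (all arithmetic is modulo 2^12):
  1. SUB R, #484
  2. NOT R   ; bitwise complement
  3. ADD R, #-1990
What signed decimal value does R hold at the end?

Start: R = 1325 = 010100101101.
R = 1325 − 484 = 841 = 001101001001
R = NOT 001101001001 = 110010110110 = -842
R = -842 + (-1990) = -2832; wraps to 1264 = 010011110000

1264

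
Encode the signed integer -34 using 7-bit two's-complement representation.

|-34| = 34 = 0100010 in 7 bits.
Invert the bits: 1011101. Add 1: 1011110.
Check: 1011110 reads as 94 − 128 = -34.

1011110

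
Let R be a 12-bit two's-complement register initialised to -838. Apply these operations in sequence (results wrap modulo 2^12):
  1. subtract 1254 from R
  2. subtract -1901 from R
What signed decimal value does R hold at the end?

Start: R = -838 = 110010111010.
R = -838 − 1254 = -2092; wraps to 2004 = 011111010100
R = 2004 − (-1901) = 3905; wraps to -191 = 111101000001

-191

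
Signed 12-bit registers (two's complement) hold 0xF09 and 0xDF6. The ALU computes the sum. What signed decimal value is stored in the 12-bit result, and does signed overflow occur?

0xF09 = 111100001001 = -247 (signed)
0xDF6 = 110111110110 = -522 (signed)
  111100001001
+ 110111110110
= 110011111111  (discard carry-out 1)
Result 110011111111: MSB = 1 → 3327 − 4096 = -769.
Both addends are negative and so is the stored result: no signed overflow.

-769; no overflow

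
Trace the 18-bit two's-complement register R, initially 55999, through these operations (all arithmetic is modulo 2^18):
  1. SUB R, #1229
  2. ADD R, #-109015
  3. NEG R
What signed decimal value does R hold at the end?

54245

Start: R = 55999 = 001101101010111111.
R = 55999 − 1229 = 54770 = 001101010111110010
R = 54770 + (-109015) = -54245 = 110010110000011011
R = −(-54245) = 54245 = 001101001111100101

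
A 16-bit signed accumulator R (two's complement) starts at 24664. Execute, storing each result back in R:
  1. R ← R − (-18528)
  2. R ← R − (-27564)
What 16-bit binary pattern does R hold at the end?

0001010001100100

Start: R = 24664 = 0110000001011000.
R = 24664 − (-18528) = 43192; wraps to -22344 = 1010100010111000
R = -22344 − (-27564) = 5220 = 0001010001100100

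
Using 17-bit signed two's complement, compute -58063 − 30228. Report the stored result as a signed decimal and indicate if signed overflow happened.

42781; overflow

-58063 → 10001110100110001
30228 → 00111011000010100
Subtract via negate-and-add: invert 00111011000010100 + 1 = 11000100111101100 (i.e. -30228).
  10001110100110001
+ 11000100111101100
= 01010011100011101  (discard carry-out 1)
Result 01010011100011101: MSB = 0 → value 42781.
Both addends (after negating the subtrahend) are negative but the stored result is non-negative: signed overflow. The true value -58063 − 30228 = -88291 lies outside [-65536, 65535].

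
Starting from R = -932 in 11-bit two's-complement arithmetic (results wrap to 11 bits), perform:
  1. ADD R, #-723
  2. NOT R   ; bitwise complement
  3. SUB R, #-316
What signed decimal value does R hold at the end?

-78

Start: R = -932 = 10001011100.
R = -932 + (-723) = -1655; wraps to 393 = 00110001001
R = NOT 00110001001 = 11001110110 = -394
R = -394 − (-316) = -78 = 11110110010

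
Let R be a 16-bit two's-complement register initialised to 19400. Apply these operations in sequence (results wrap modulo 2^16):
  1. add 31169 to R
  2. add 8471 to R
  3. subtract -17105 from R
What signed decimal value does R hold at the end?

Start: R = 19400 = 0100101111001000.
R = 19400 + 31169 = 50569; wraps to -14967 = 1100010110001001
R = -14967 + 8471 = -6496 = 1110011010100000
R = -6496 − (-17105) = 10609 = 0010100101110001

10609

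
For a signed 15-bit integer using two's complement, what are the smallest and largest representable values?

min = -16384, max = 16383

Minimum: −2^14 = -16384.
Maximum: 2^14 − 1 = 16383.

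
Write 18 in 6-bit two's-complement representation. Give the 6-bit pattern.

010010

18 is non-negative, so write it directly in 6 bits: 010010.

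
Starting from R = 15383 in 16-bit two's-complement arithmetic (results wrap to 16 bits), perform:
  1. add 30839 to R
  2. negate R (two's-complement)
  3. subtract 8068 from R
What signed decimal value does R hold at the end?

11246

Start: R = 15383 = 0011110000010111.
R = 15383 + 30839 = 46222; wraps to -19314 = 1011010010001110
R = −(-19314) = 19314 = 0100101101110010
R = 19314 − 8068 = 11246 = 0010101111101110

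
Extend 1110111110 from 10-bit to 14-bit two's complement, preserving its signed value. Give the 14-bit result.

11111110111110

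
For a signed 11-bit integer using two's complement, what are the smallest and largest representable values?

Minimum: −2^10 = -1024.
Maximum: 2^10 − 1 = 1023.

min = -1024, max = 1023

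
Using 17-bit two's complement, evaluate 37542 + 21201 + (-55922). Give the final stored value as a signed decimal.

2821

37542 + 21201 = 58743 (01110010101110111)
58743 + (-55922) = 2821 (00000101100000101)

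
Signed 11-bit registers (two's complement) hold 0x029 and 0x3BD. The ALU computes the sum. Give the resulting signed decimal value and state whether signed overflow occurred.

998; no overflow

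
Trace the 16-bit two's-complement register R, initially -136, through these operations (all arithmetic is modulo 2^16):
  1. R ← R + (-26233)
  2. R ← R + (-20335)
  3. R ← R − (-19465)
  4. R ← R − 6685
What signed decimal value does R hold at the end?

Start: R = -136 = 1111111101111000.
R = -136 + (-26233) = -26369 = 1001100011111111
R = -26369 + (-20335) = -46704; wraps to 18832 = 0100100110010000
R = 18832 − (-19465) = 38297; wraps to -27239 = 1001010110011001
R = -27239 − 6685 = -33924; wraps to 31612 = 0111101101111100

31612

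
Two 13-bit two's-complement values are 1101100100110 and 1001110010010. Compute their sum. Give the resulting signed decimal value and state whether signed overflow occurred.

1101100100110 = -1242 (signed)
1001110010010 = -3182 (signed)
  1101100100110
+ 1001110010010
= 0111010111000  (discard carry-out 1)
Result 0111010111000: MSB = 0 → value 3768.
Both addends are negative but the stored result is non-negative: signed overflow. The true value -1242 + (-3182) = -4424 lies outside [-4096, 4095].

3768; overflow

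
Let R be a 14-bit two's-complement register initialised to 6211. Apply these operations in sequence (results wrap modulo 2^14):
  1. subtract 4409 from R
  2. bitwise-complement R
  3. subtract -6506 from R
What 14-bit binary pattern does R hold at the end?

Start: R = 6211 = 01100001000011.
R = 6211 − 4409 = 1802 = 00011100001010
R = NOT 00011100001010 = 11100011110101 = -1803
R = -1803 − (-6506) = 4703 = 01001001011111

01001001011111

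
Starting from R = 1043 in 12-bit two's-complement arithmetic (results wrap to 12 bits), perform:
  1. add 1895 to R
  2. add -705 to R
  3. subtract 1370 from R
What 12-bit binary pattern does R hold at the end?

001101011111

Start: R = 1043 = 010000010011.
R = 1043 + 1895 = 2938; wraps to -1158 = 101101111010
R = -1158 + (-705) = -1863 = 100010111001
R = -1863 − 1370 = -3233; wraps to 863 = 001101011111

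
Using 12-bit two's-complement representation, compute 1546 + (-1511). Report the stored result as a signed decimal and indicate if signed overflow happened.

35; no overflow

1546 → 011000001010
-1511 → 101000011001
  011000001010
+ 101000011001
= 000000100011  (discard carry-out 1)
Result 000000100011: MSB = 0 → value 35.
Addends have opposite signs, so signed overflow cannot occur.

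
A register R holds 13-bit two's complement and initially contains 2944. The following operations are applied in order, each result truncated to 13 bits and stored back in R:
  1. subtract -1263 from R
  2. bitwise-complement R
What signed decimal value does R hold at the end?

Start: R = 2944 = 0101110000000.
R = 2944 − (-1263) = 4207; wraps to -3985 = 1000001101111
R = NOT 1000001101111 = 0111110010000 = 3984

3984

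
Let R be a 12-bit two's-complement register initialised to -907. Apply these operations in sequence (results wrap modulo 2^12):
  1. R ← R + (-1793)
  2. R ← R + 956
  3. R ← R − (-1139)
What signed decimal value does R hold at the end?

-605

Start: R = -907 = 110001110101.
R = -907 + (-1793) = -2700; wraps to 1396 = 010101110100
R = 1396 + 956 = 2352; wraps to -1744 = 100100110000
R = -1744 − (-1139) = -605 = 110110100011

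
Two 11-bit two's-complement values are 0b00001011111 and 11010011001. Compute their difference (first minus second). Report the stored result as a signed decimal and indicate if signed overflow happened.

454; no overflow

0b00001011111 → 00001011111 = 95 (signed)
11010011001 = -359 (signed)
Subtract via negate-and-add: invert 11010011001 + 1 = 00101100111 (i.e. 359).
  00001011111
+ 00101100111
= 00111000110
Result 00111000110: MSB = 0 → value 454.
Both addends (after negating the subtrahend) are non-negative and so is the stored result: no signed overflow.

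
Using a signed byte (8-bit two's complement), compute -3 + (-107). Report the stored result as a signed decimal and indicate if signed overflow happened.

-3 → 11111101
-107 → 10010101
  11111101
+ 10010101
= 10010010  (discard carry-out 1)
Result 10010010: MSB = 1 → 146 − 256 = -110.
Both addends are negative and so is the stored result: no signed overflow.

-110; no overflow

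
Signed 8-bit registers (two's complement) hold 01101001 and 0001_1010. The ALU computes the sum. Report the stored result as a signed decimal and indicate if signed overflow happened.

-125; overflow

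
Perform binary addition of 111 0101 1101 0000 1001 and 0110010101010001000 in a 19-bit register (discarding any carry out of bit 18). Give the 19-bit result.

0101000011110010001

  1110101110100001001
+ 0110010101010001000
= 0101000011110010001  (discard carry-out 1)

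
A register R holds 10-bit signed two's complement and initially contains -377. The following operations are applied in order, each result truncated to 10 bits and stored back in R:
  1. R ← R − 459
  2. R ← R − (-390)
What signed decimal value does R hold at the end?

Start: R = -377 = 1010000111.
R = -377 − 459 = -836; wraps to 188 = 0010111100
R = 188 − (-390) = 578; wraps to -446 = 1001000010

-446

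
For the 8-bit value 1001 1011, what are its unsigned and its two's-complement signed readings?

unsigned = 155, signed = -101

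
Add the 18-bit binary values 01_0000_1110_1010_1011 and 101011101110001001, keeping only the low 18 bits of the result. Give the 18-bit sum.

  010000111010101011
+ 101011101110001001
= 111100101000110100

111100101000110100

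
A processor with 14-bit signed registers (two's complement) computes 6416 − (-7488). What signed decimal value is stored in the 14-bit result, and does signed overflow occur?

-2480; overflow

6416 → 01100100010000
-7488 → 10001011000000
Subtract via negate-and-add: invert 10001011000000 + 1 = 01110101000000 (i.e. 7488).
  01100100010000
+ 01110101000000
= 11011001010000
Result 11011001010000: MSB = 1 → 13904 − 16384 = -2480.
Both addends (after negating the subtrahend) are non-negative but the stored result is negative: signed overflow. The true value 6416 − (-7488) = 13904 lies outside [-8192, 8191].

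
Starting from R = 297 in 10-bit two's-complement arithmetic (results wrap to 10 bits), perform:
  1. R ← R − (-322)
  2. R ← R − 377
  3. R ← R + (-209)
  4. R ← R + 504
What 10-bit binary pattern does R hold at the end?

1000011001

Start: R = 297 = 0100101001.
R = 297 − (-322) = 619; wraps to -405 = 1001101011
R = -405 − 377 = -782; wraps to 242 = 0011110010
R = 242 + (-209) = 33 = 0000100001
R = 33 + 504 = 537; wraps to -487 = 1000011001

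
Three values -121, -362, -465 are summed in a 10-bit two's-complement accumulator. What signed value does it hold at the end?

-121 + (-362) = -483 (1000011101)
-483 + (-465) = -948 → wraps to 76 (0001001100)

76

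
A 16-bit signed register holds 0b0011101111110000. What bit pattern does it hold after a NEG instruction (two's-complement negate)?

Invert: 1100010000001111. Add 1: 1100010000010000.
Check: 0011101111110000 = 15344, 1100010000010000 = -15344.

1100010000010000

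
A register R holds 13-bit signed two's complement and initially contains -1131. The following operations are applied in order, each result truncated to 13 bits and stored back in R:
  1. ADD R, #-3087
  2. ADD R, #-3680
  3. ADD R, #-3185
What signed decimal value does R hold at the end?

Start: R = -1131 = 1101110010101.
R = -1131 + (-3087) = -4218; wraps to 3974 = 0111110000110
R = 3974 + (-3680) = 294 = 0000100100110
R = 294 + (-3185) = -2891 = 1010010110101

-2891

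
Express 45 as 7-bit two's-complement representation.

45 is non-negative, so write it directly in 7 bits: 0101101.

0101101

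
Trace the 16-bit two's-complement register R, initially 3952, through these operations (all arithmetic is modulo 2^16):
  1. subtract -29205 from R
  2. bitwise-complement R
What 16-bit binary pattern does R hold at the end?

0111111001111010

Start: R = 3952 = 0000111101110000.
R = 3952 − (-29205) = 33157; wraps to -32379 = 1000000110000101
R = NOT 1000000110000101 = 0111111001111010 = 32378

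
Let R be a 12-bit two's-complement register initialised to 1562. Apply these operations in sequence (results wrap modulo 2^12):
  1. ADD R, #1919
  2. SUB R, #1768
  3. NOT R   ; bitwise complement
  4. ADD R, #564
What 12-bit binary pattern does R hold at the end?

101110000010

Start: R = 1562 = 011000011010.
R = 1562 + 1919 = 3481; wraps to -615 = 110110011001
R = -615 − 1768 = -2383; wraps to 1713 = 011010110001
R = NOT 011010110001 = 100101001110 = -1714
R = -1714 + 564 = -1150 = 101110000010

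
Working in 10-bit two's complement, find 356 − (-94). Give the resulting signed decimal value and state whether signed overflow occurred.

450; no overflow

356 → 0101100100
-94 → 1110100010
Subtract via negate-and-add: invert 1110100010 + 1 = 0001011110 (i.e. 94).
  0101100100
+ 0001011110
= 0111000010
Result 0111000010: MSB = 0 → value 450.
Both addends (after negating the subtrahend) are non-negative and so is the stored result: no signed overflow.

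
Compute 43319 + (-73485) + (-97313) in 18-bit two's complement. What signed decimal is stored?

43319 + (-73485) = -30166 (111000101000101010)
-30166 + (-97313) = -127479 (100000111000001001)

-127479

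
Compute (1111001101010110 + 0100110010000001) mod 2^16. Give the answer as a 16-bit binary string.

0011111111010111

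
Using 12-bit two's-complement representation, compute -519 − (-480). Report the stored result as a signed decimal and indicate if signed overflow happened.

-39; no overflow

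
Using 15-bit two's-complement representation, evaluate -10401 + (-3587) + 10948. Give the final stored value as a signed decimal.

-3040

-10401 + (-3587) = -13988 (100100101011100)
-13988 + 10948 = -3040 (111010000100000)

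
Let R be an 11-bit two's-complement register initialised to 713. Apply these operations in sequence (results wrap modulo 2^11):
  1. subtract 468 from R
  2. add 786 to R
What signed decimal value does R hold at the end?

Start: R = 713 = 01011001001.
R = 713 − 468 = 245 = 00011110101
R = 245 + 786 = 1031; wraps to -1017 = 10000000111

-1017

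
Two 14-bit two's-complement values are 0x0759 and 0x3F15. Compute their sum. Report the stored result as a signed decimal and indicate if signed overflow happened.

0x0759 = 00011101011001 = 1881 (signed)
0x3F15 = 11111100010101 = -235 (signed)
  00011101011001
+ 11111100010101
= 00011001101110  (discard carry-out 1)
Result 00011001101110: MSB = 0 → value 1646.
Addends have opposite signs, so signed overflow cannot occur.

1646; no overflow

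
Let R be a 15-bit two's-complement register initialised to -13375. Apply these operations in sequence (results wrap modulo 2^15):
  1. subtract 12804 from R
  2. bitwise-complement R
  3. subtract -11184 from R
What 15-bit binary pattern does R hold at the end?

Start: R = -13375 = 100101111000001.
R = -13375 − 12804 = -26179; wraps to 6589 = 001100110111101
R = NOT 001100110111101 = 110011001000010 = -6590
R = -6590 − (-11184) = 4594 = 001000111110010

001000111110010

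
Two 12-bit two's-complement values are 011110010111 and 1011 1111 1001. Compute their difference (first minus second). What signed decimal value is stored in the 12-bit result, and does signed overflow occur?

-1122; overflow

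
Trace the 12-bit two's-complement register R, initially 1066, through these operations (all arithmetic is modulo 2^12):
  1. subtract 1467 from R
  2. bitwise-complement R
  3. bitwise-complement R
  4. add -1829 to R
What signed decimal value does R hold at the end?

1866

Start: R = 1066 = 010000101010.
R = 1066 − 1467 = -401 = 111001101111
R = NOT 111001101111 = 000110010000 = 400
R = NOT 000110010000 = 111001101111 = -401
R = -401 + (-1829) = -2230; wraps to 1866 = 011101001010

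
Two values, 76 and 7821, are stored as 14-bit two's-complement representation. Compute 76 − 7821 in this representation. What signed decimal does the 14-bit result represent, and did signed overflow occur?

76 → 00000001001100
7821 → 01111010001101
Subtract via negate-and-add: invert 01111010001101 + 1 = 10000101110011 (i.e. -7821).
  00000001001100
+ 10000101110011
= 10000110111111
Result 10000110111111: MSB = 1 → 8639 − 16384 = -7745.
Addends (after negating the subtrahend) have opposite signs, so signed overflow cannot occur.

-7745; no overflow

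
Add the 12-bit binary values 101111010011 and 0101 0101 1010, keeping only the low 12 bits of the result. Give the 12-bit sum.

000100101101

  101111010011
+ 010101011010
= 000100101101  (discard carry-out 1)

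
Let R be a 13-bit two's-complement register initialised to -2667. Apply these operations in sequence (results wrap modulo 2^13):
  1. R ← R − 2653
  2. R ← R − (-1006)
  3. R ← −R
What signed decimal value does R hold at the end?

-3878

Start: R = -2667 = 1010110010101.
R = -2667 − 2653 = -5320; wraps to 2872 = 0101100111000
R = 2872 − (-1006) = 3878 = 0111100100110
R = −(3878) = -3878 = 1000011011010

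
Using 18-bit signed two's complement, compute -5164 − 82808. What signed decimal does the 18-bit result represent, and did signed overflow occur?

-87972; no overflow

-5164 → 111110101111010100
82808 → 010100001101111000
Subtract via negate-and-add: invert 010100001101111000 + 1 = 101011110010001000 (i.e. -82808).
  111110101111010100
+ 101011110010001000
= 101010100001011100  (discard carry-out 1)
Result 101010100001011100: MSB = 1 → 174172 − 262144 = -87972.
Both addends (after negating the subtrahend) are negative and so is the stored result: no signed overflow.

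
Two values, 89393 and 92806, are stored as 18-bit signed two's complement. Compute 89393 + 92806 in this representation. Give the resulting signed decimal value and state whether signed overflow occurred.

89393 → 010101110100110001
92806 → 010110101010000110
  010101110100110001
+ 010110101010000110
= 101100011110110111
Result 101100011110110111: MSB = 1 → 182199 − 262144 = -79945.
Both addends are non-negative but the stored result is negative: signed overflow. The true value 89393 + 92806 = 182199 lies outside [-131072, 131071].

-79945; overflow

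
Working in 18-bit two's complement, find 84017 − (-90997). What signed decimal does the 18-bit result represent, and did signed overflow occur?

84017 → 010100100000110001
-90997 → 101001110010001011
Subtract via negate-and-add: invert 101001110010001011 + 1 = 010110001101110101 (i.e. 90997).
  010100100000110001
+ 010110001101110101
= 101010101110100110
Result 101010101110100110: MSB = 1 → 175014 − 262144 = -87130.
Both addends (after negating the subtrahend) are non-negative but the stored result is negative: signed overflow. The true value 84017 − (-90997) = 175014 lies outside [-131072, 131071].

-87130; overflow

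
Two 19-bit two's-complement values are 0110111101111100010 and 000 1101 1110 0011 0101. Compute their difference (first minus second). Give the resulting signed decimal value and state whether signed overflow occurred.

171437; no overflow

0110111101111100010 = 228322 (signed)
000 1101 1110 0011 0101 → 0001101111000110101 = 56885 (signed)
Subtract via negate-and-add: invert 0001101111000110101 + 1 = 1110010000111001011 (i.e. -56885).
  0110111101111100010
+ 1110010000111001011
= 0101001110110101101  (discard carry-out 1)
Result 0101001110110101101: MSB = 0 → value 171437.
Addends (after negating the subtrahend) have opposite signs, so signed overflow cannot occur.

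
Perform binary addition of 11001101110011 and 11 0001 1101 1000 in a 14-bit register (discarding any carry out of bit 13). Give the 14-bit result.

  11001101110011
+ 11000111011000
= 10010101001011  (discard carry-out 1)

10010101001011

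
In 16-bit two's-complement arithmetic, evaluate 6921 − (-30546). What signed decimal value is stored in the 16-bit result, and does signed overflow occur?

6921 → 0001101100001001
-30546 → 1000100010101110
Subtract via negate-and-add: invert 1000100010101110 + 1 = 0111011101010010 (i.e. 30546).
  0001101100001001
+ 0111011101010010
= 1001001001011011
Result 1001001001011011: MSB = 1 → 37467 − 65536 = -28069.
Both addends (after negating the subtrahend) are non-negative but the stored result is negative: signed overflow. The true value 6921 − (-30546) = 37467 lies outside [-32768, 32767].

-28069; overflow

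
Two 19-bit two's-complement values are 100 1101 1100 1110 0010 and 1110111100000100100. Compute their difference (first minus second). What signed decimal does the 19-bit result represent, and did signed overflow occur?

100 1101 1100 1110 0010 → 1001101110011100010 = -205598 (signed)
1110111100000100100 = -34780 (signed)
Subtract via negate-and-add: invert 1110111100000100100 + 1 = 0001000011111011100 (i.e. 34780).
  1001101110011100010
+ 0001000011111011100
= 1010110010010111110
Result 1010110010010111110: MSB = 1 → 353470 − 524288 = -170818.
Addends (after negating the subtrahend) have opposite signs, so signed overflow cannot occur.

-170818; no overflow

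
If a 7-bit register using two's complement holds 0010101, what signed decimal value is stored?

21

MSB is 0, so the value is non-negative: 0010101 = 21.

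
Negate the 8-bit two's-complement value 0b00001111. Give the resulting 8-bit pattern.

11110001

Invert: 11110000. Add 1: 11110001.
Check: 00001111 = 15, 11110001 = -15.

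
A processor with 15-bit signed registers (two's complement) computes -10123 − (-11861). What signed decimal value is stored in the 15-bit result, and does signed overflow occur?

1738; no overflow

-10123 → 101100001110101
-11861 → 101000110101011
Subtract via negate-and-add: invert 101000110101011 + 1 = 010111001010101 (i.e. 11861).
  101100001110101
+ 010111001010101
= 000011011001010  (discard carry-out 1)
Result 000011011001010: MSB = 0 → value 1738.
Addends (after negating the subtrahend) have opposite signs, so signed overflow cannot occur.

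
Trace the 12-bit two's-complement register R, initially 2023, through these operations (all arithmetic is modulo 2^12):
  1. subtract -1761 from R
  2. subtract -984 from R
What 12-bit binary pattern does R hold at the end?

001010100000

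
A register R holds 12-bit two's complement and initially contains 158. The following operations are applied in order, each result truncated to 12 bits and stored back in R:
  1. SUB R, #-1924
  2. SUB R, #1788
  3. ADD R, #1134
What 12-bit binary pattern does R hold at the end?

Start: R = 158 = 000010011110.
R = 158 − (-1924) = 2082; wraps to -2014 = 100000100010
R = -2014 − 1788 = -3802; wraps to 294 = 000100100110
R = 294 + 1134 = 1428 = 010110010100

010110010100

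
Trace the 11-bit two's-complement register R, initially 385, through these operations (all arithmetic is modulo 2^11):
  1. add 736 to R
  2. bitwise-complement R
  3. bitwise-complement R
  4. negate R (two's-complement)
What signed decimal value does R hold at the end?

Start: R = 385 = 00110000001.
R = 385 + 736 = 1121; wraps to -927 = 10001100001
R = NOT 10001100001 = 01110011110 = 926
R = NOT 01110011110 = 10001100001 = -927
R = −(-927) = 927 = 01110011111

927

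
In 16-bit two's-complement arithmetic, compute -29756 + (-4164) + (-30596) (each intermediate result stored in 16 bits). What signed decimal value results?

-29756 + (-4164) = -33920 → wraps to 31616 (0111101110000000)
31616 + (-30596) = 1020 (0000001111111100)

1020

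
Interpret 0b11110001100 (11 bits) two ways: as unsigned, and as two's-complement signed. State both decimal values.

unsigned = 1932, signed = -116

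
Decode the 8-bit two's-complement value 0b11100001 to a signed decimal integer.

-31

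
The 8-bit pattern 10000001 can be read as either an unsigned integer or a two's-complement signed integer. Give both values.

Unsigned: 10000001 = 129.
Signed: MSB=1 → 129 − 256 = -127.

unsigned = 129, signed = -127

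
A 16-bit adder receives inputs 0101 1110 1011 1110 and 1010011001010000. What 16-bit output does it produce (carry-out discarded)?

  0101111010111110
+ 1010011001010000
= 0000010100001110  (discard carry-out 1)

0000010100001110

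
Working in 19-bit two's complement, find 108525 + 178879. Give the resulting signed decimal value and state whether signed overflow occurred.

108525 → 0011010011111101101
178879 → 0101011101010111111
  0011010011111101101
+ 0101011101010111111
= 1000110001010101100
Result 1000110001010101100: MSB = 1 → 287404 − 524288 = -236884.
Both addends are non-negative but the stored result is negative: signed overflow. The true value 108525 + 178879 = 287404 lies outside [-262144, 262143].

-236884; overflow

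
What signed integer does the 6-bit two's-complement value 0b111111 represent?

-1

MSB is 1, so the value is negative.
Invert: 000000. Add 1: 000001 = 1. So the value is −1.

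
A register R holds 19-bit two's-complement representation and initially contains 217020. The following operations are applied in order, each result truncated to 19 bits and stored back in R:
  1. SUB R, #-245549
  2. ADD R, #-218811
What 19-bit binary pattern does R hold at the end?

Start: R = 217020 = 0110100111110111100.
R = 217020 − (-245549) = 462569; wraps to -61719 = 1110000111011101001
R = -61719 + (-218811) = -280530; wraps to 243758 = 0111011100000101110

0111011100000101110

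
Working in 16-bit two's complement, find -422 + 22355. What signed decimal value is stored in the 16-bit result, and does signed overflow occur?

-422 → 1111111001011010
22355 → 0101011101010011
  1111111001011010
+ 0101011101010011
= 0101010110101101  (discard carry-out 1)
Result 0101010110101101: MSB = 0 → value 21933.
Addends have opposite signs, so signed overflow cannot occur.

21933; no overflow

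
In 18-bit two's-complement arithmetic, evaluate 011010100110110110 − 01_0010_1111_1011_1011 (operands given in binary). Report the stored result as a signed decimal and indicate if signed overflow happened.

31227; no overflow

011010100110110110 = 108982 (signed)
01_0010_1111_1011_1011 → 010010111110111011 = 77755 (signed)
Subtract via negate-and-add: invert 010010111110111011 + 1 = 101101000001000101 (i.e. -77755).
  011010100110110110
+ 101101000001000101
= 000111100111111011  (discard carry-out 1)
Result 000111100111111011: MSB = 0 → value 31227.
Addends (after negating the subtrahend) have opposite signs, so signed overflow cannot occur.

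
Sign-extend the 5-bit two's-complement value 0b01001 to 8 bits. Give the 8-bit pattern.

00001001

MSB of 01001 is 0; replicate it into the new high bits.
000|01001 → 00001001 (still 9).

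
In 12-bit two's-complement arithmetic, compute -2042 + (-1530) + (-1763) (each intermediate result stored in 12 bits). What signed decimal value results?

-1239

-2042 + (-1530) = -3572 → wraps to 524 (001000001100)
524 + (-1763) = -1239 (101100101001)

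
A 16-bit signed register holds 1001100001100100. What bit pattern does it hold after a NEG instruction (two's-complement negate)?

0110011110011100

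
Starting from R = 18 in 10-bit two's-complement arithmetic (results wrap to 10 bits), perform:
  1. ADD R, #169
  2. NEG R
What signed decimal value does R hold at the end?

-187

Start: R = 18 = 0000010010.
R = 18 + 169 = 187 = 0010111011
R = −(187) = -187 = 1101000101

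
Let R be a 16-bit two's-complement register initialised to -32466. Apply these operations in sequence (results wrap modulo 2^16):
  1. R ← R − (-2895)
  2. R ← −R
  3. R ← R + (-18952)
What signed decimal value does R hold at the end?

10619

Start: R = -32466 = 1000000100101110.
R = -32466 − (-2895) = -29571 = 1000110001111101
R = −(-29571) = 29571 = 0111001110000011
R = 29571 + (-18952) = 10619 = 0010100101111011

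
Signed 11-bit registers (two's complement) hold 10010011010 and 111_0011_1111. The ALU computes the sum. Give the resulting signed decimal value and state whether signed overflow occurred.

985; overflow

10010011010 = -870 (signed)
111_0011_1111 → 11100111111 = -193 (signed)
  10010011010
+ 11100111111
= 01111011001  (discard carry-out 1)
Result 01111011001: MSB = 0 → value 985.
Both addends are negative but the stored result is non-negative: signed overflow. The true value -870 + (-193) = -1063 lies outside [-1024, 1023].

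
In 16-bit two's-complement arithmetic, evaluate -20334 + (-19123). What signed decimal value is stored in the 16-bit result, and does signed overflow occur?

26079; overflow

-20334 → 1011000010010010
-19123 → 1011010101001101
  1011000010010010
+ 1011010101001101
= 0110010111011111  (discard carry-out 1)
Result 0110010111011111: MSB = 0 → value 26079.
Both addends are negative but the stored result is non-negative: signed overflow. The true value -20334 + (-19123) = -39457 lies outside [-32768, 32767].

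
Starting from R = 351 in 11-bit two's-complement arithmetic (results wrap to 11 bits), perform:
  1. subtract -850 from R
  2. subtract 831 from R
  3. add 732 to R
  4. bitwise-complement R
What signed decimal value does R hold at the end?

Start: R = 351 = 00101011111.
R = 351 − (-850) = 1201; wraps to -847 = 10010110001
R = -847 − 831 = -1678; wraps to 370 = 00101110010
R = 370 + 732 = 1102; wraps to -946 = 10001001110
R = NOT 10001001110 = 01110110001 = 945

945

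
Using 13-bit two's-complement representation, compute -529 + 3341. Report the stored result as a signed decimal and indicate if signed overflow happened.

-529 → 1110111101111
3341 → 0110100001101
  1110111101111
+ 0110100001101
= 0101011111100  (discard carry-out 1)
Result 0101011111100: MSB = 0 → value 2812.
Addends have opposite signs, so signed overflow cannot occur.

2812; no overflow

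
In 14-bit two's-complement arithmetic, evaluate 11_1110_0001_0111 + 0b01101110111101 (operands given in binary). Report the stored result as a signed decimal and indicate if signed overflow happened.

6612; no overflow

11_1110_0001_0111 → 11111000010111 = -489 (signed)
0b01101110111101 → 01101110111101 = 7101 (signed)
  11111000010111
+ 01101110111101
= 01100111010100  (discard carry-out 1)
Result 01100111010100: MSB = 0 → value 6612.
Addends have opposite signs, so signed overflow cannot occur.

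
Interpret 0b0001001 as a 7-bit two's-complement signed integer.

MSB is 0, so the value is non-negative: 0001001 = 9.

9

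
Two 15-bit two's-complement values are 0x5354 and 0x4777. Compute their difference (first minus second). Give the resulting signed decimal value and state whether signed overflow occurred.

3037; no overflow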